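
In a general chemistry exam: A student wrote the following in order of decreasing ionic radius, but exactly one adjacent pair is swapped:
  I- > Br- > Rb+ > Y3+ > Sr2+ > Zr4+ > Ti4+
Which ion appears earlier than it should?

Y3+

Compare adjacent ions: both have 36 electrons but Z(Y)=39 > Z(Sr)=38, so Y3+ should be the smaller of the two — yet in this decreasing list Y3+ sits before Sr2+. Nothing else is reversed, so Y3+ should move one place to the right.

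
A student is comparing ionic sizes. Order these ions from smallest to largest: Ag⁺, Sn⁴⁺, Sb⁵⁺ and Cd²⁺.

Each ion has 46 electrons. The ranking follows nuclear charge in reverse — greater Z gives a smaller radius. Sb⁵⁺ (Z=51), Sn⁴⁺ (Z=50), Cd²⁺ (Z=48), Ag⁺ (Z=47).

Sb⁵⁺ < Sn⁴⁺ < Cd²⁺ < Ag⁺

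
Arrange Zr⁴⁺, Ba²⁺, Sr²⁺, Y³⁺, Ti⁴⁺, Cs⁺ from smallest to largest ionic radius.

Work out protons and electrons: Ti⁴⁺ (Z=22, 18 e⁻), Zr⁴⁺ (Z=40, 36 e⁻), Y³⁺ (Z=39, 36 e⁻), Sr²⁺ (Z=38, 36 e⁻), Ba²⁺ (Z=56, 54 e⁻), Cs⁺ (Z=55, 54 e⁻). Ti⁴⁺ < Zr⁴⁺ (same group, period 4 vs 5); Zr⁴⁺ < Y³⁺ (both 36 e⁻, Z=40>39); Y³⁺ < Sr²⁺ (both 36 e⁻, Z=39>38); Sr²⁺ < Ba²⁺ (same group, period 5 vs 6); Ba²⁺ < Cs⁺ (both 54 e⁻, Z=56>55).

Ti⁴⁺ < Zr⁴⁺ < Y³⁺ < Sr²⁺ < Ba²⁺ < Cs⁺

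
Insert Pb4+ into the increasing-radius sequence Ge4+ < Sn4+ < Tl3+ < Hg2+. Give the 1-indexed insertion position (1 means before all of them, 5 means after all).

Ge4+ (Z=32, 28 e⁻), Sn4+ (Z=50, 46 e⁻), Pb4+ (Z=82, 78 e⁻), Tl3+ (Z=81, 78 e⁻), Hg2+ (Z=80, 78 e⁻). Ge4+ < Sn4+ (same group, 1 shell fewer); Sn4+ < Pb4+ (same group, period 5 vs 6); Pb4+ < Tl3+ (both 78 e⁻, Z=82>81); Tl3+ < Hg2+ (isoelectronic, higher Z=81 is smaller).
The complete sequence is Ge4+ < Sn4+ < Pb4+ < Tl3+ < Hg2+. Pb4+ sits at position 3.

3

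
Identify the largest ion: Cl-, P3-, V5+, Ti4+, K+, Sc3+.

Isoelectronic series (18 e⁻ each). Size is set by nuclear charge: more protons means a smaller ion. V5+ (Z=23), Ti4+ (Z=22), Sc3+ (Z=21), K+ (Z=19), Cl- (Z=17), P3- (Z=15).

P3-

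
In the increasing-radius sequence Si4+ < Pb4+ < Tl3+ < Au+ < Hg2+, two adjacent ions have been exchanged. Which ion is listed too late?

Hg2+

Compare adjacent ions: Hg2+ and Au+ share 78 electrons; the higher nuclear charge on Hg (Z=80) contracts it more, so Hg2+ < Au+ — yet in this increasing list Au+ sits before Hg2+. Nothing else is reversed, so Hg2+ should move one place to the left.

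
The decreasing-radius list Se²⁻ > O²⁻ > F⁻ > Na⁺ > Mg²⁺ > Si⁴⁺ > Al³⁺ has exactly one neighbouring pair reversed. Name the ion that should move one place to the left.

Compare adjacent ions: both have 10 electrons but Z(Si)=14 > Z(Al)=13, so Si⁴⁺ should be the smaller of the two — yet in this decreasing list Si⁴⁺ sits before Al³⁺. Nothing else is reversed, so Al³⁺ should move one place to the left.

Al³⁺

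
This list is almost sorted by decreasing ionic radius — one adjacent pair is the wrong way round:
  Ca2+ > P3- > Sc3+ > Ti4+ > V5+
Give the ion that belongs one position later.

Ca2+

Check each adjacent pair. Ca2+ and P3- are reversed: both have 18 electrons but Z(Ca)=20 > Z(P)=15, so Ca2+ should be the smaller of the two. No other neighbouring pair contradicts the periodic trends, so Ca2+ is the ion listed too early.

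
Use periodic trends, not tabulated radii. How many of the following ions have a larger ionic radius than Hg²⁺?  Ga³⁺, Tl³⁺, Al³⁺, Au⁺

Electron counts and nuclear charges: Al³⁺ has 10 e⁻ (Z=13), Ga³⁺ has 28 e⁻ (Z=31), Tl³⁺ has 78 e⁻ (Z=81), Hg²⁺ has 78 e⁻ (Z=80), Au⁺ has 78 e⁻ (Z=79). Al³⁺ < Ga³⁺ (same group, 1 shell fewer); Ga³⁺ < Tl³⁺ (same group, 2 shells fewer); Tl³⁺ < Hg²⁺ (isoelectronic, higher Z=81 is smaller); Hg²⁺ < Au⁺ (both 78 e⁻, Z=80>79).
Placing each against Hg²⁺: smaller — Al³⁺, Ga³⁺, Tl³⁺; larger — Au⁺. That's 1.

1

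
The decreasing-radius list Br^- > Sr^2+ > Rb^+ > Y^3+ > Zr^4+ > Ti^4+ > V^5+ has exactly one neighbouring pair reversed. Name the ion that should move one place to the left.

Rb^+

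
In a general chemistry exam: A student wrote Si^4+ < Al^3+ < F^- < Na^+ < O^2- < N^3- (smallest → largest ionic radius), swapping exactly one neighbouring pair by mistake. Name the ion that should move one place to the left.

Na^+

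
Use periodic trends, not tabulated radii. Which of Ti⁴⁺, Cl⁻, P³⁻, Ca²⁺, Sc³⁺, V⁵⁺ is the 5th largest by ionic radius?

Ti⁴⁺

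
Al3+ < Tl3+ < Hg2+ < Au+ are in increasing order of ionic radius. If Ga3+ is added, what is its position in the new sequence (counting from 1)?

2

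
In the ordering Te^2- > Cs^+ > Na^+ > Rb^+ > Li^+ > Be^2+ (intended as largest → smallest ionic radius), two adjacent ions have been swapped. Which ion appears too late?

Rb^+

Compare adjacent ions: both in group 1 with the same charge; Na^+ (period 3) has the smaller radius — yet in this decreasing list Na^+ sits before Rb^+. Nothing else is reversed, so Rb^+ should move one place to the left.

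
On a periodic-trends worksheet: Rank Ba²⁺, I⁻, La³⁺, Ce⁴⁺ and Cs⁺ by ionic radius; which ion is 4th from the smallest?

These species are isoelectronic with 54 electrons. The only difference is the number of protons: Ce⁴⁺ (Z=58), La³⁺ (Z=57), Ba²⁺ (Z=56), Cs⁺ (Z=55), I⁻ (Z=53). The strongest nuclear pull (Ce⁴⁺) gives the smallest ion.
Full ascending order: Ce⁴⁺ < La³⁺ < Ba²⁺ < Cs⁺ < I⁻. Counting from the smallest, position 4 is Cs⁺.

Cs⁺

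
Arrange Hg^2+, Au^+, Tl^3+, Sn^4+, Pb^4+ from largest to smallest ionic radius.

Electron counts and nuclear charges: Sn^4+ has 46 e⁻ (Z=50), Pb^4+ has 78 e⁻ (Z=82), Tl^3+ has 78 e⁻ (Z=81), Hg^2+ has 78 e⁻ (Z=80), Au^+ has 78 e⁻ (Z=79). Sn^4+ < Pb^4+ (same group, 1 shell fewer); Pb^4+ < Tl^3+ (isoelectronic, higher Z=82 is smaller); Tl^3+ < Hg^2+ (isoelectronic, higher Z=81 is smaller); Hg^2+ < Au^+ (both 78 e⁻, Z=80>79).

Au^+ > Hg^2+ > Tl^3+ > Pb^4+ > Sn^4+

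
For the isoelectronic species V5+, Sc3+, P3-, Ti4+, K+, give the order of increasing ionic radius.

V5+ < Ti4+ < Sc3+ < K+ < P3-

Each ion has 18 electrons. The ranking follows nuclear charge in reverse — greater Z gives a smaller radius. V5+ (Z=23), Ti4+ (Z=22), Sc3+ (Z=21), K+ (Z=19), P3- (Z=15).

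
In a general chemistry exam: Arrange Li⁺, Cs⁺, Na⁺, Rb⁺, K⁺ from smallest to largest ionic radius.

Li⁺ < Na⁺ < K⁺ < Rb⁺ < Cs⁺

All are in the same group with charge +1. Radius grows down the group as n (the outermost shell) increases.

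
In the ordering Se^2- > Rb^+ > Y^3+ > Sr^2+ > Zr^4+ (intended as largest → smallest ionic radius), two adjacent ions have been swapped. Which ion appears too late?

The pair Y^3+, Sr^2+ is the wrong way round — they are isoelectronic (36 e⁻) and Y has more protons than Sr (39 vs 38), making Y^3+ smaller. All other adjacent pairs agree with periodic trends, so Sr^2+ is the misplaced ion.

Sr^2+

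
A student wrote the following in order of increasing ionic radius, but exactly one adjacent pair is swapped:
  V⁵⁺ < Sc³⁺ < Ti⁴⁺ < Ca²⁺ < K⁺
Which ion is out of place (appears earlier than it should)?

Check each adjacent pair. Sc³⁺ and Ti⁴⁺ are reversed: Ti⁴⁺ and Sc³⁺ share 18 electrons; the higher nuclear charge on Ti (Z=22) contracts it more, so Ti⁴⁺ < Sc³⁺. No other neighbouring pair contradicts the periodic trends, so Sc³⁺ is the ion listed too early.

Sc³⁺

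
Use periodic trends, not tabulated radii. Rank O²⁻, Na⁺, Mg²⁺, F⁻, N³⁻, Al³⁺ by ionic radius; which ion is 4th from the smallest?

These species are isoelectronic with 10 electrons. The only difference is the number of protons: Al³⁺ (Z=13), Mg²⁺ (Z=12), Na⁺ (Z=11), F⁻ (Z=9), O²⁻ (Z=8), N³⁻ (Z=7). The strongest nuclear pull (Al³⁺) gives the smallest ion.
Full ascending order: Al³⁺ < Mg²⁺ < Na⁺ < F⁻ < O²⁻ < N³⁻. Counting from the smallest, position 4 is F⁻.

F⁻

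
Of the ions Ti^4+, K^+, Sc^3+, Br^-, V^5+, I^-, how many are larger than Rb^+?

Electron counts and nuclear charges: V^5+: 18 e⁻, Z=23, Ti^4+: 18 e⁻, Z=22, Sc^3+: 18 e⁻, Z=21, K^+: 18 e⁻, Z=19, Rb^+: 36 e⁻, Z=37, Br^-: 36 e⁻, Z=35, I^-: 54 e⁻, Z=53. V^5+ < Ti^4+ (isoelectronic, higher Z=23 is smaller); Ti^4+ < Sc^3+ (both 18 e⁻, Z=22>21); Sc^3+ < K^+ (both 18 e⁻, Z=21>19); K^+ < Rb^+ (same group, 1 shell fewer); Rb^+ < Br^- (isoelectronic, higher Z=37 is smaller); Br^- < I^- (same group, 1 shell fewer).
Ordering all of them (including Rb^+) by radius gives V^5+ < Ti^4+ < Sc^3+ < K^+ < Rb^+ < Br^- < I^-. So 2 are larger.

2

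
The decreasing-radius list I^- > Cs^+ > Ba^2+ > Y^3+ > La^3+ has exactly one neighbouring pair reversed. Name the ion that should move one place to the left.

La^3+

Scanning neighbour by neighbour, only Y^3+/La^3+ violates a trend: same group and charge — period 5 sits above period 6, so Y^3+ is smaller. That makes La^3+ the one sitting a position late relative to where it belongs.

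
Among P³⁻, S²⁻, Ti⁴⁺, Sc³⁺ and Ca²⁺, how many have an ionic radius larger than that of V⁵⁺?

5

All of these have 18 electrons (isoelectronic). With the same electron cloud, the ion with the most protons pulls it in tightest. Nuclear charges: V⁵⁺ (Z=23), Ti⁴⁺ (Z=22), Sc³⁺ (Z=21), Ca²⁺ (Z=20), S²⁻ (Z=16), P³⁻ (Z=15). Highest Z is smallest.
Relative to V⁵⁺, the ions that are larger are Ti⁴⁺, Sc³⁺, Ca²⁺, S²⁻, P³⁻. So 5 are larger.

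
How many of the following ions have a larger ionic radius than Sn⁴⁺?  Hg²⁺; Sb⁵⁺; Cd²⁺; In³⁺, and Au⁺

Sb⁵⁺ (Z=51, 46 e⁻), Sn⁴⁺ (Z=50, 46 e⁻), In³⁺ (Z=49, 46 e⁻), Cd²⁺ (Z=48, 46 e⁻), Hg²⁺ (Z=80, 78 e⁻), Au⁺ (Z=79, 78 e⁻). Sb⁵⁺ < Sn⁴⁺ (both 46 e⁻, Z=51>50); Sn⁴⁺ < In³⁺ (isoelectronic, higher Z=50 is smaller); In³⁺ < Cd²⁺ (isoelectronic, higher Z=49 is smaller); Cd²⁺ < Hg²⁺ (same group, period 5 vs 6); Hg²⁺ < Au⁺ (isoelectronic, higher Z=80 is smaller).
Placing each against Sn⁴⁺: smaller — Sb⁵⁺; larger — In³⁺, Cd²⁺, Hg²⁺, Au⁺. So 4 are larger.

4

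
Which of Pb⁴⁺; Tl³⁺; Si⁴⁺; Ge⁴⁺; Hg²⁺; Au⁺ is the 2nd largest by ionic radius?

Work out protons and electrons: Si⁴⁺ (Z=14, 10 e⁻), Ge⁴⁺ (Z=32, 28 e⁻), Pb⁴⁺ (Z=82, 78 e⁻), Tl³⁺ (Z=81, 78 e⁻), Hg²⁺ (Z=80, 78 e⁻), Au⁺ (Z=79, 78 e⁻). Si⁴⁺ < Ge⁴⁺ (same group, period 3 vs 4); Ge⁴⁺ < Pb⁴⁺ (same group, period 4 vs 6); Pb⁴⁺ < Tl³⁺ (isoelectronic, higher Z=82 is smaller); Tl³⁺ < Hg²⁺ (isoelectronic, higher Z=81 is smaller); Hg²⁺ < Au⁺ (isoelectronic, higher Z=80 is smaller).
Ordering: Si⁴⁺ < Ge⁴⁺ < Pb⁴⁺ < Tl³⁺ < Hg²⁺ < Au⁺. The 2nd largest is Hg²⁺.

Hg²⁺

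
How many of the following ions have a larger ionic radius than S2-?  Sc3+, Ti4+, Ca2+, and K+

0

Each ion has 18 electrons. The ranking follows nuclear charge in reverse — greater Z gives a smaller radius. Ti4+ (Z=22), Sc3+ (Z=21), Ca2+ (Z=20), K+ (Z=19), S2- (Z=16).
Relative to S2-, the ions that are larger are none. Count: 0.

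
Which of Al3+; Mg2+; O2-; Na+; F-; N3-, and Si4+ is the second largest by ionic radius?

O2-

Each ion has 10 electrons. The ranking follows nuclear charge in reverse — greater Z gives a smaller radius. Si4+ (Z=14), Al3+ (Z=13), Mg2+ (Z=12), Na+ (Z=11), F- (Z=9), O2- (Z=8), N3- (Z=7).
That gives Si4+ < Al3+ < Mg2+ < Na+ < F- < O2- < N3-. From the largest end, number 2 is O2-.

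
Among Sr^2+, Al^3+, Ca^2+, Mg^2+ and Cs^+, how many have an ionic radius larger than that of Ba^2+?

1

Work out protons and electrons: Al^3+ (Z=13, 10 e⁻), Mg^2+ (Z=12, 10 e⁻), Ca^2+ (Z=20, 18 e⁻), Sr^2+ (Z=38, 36 e⁻), Ba^2+ (Z=56, 54 e⁻), Cs^+ (Z=55, 54 e⁻). Al^3+ < Mg^2+ (isoelectronic, higher Z=13 is smaller); Mg^2+ < Ca^2+ (same group, 1 shell fewer); Ca^2+ < Sr^2+ (same group, period 4 vs 5); Sr^2+ < Ba^2+ (same group, 1 shell fewer); Ba^2+ < Cs^+ (both 54 e⁻, Z=56>55).
Placing each against Ba^2+: smaller — Al^3+, Mg^2+, Ca^2+, Sr^2+; larger — Cs^+. Count: 1.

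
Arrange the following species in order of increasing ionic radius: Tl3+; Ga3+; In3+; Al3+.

Al3+ < Ga3+ < In3+ < Tl3+

All are in the same group with charge +3. Radius grows down the group as n (the outermost shell) increases.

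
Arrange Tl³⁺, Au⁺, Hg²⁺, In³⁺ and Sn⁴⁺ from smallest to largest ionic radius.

Sn⁴⁺ < In³⁺ < Tl³⁺ < Hg²⁺ < Au⁺

Tabulating Z and e⁻: Sn⁴⁺ (Z=50, 46 e⁻), In³⁺ (Z=49, 46 e⁻), Tl³⁺ (Z=81, 78 e⁻), Hg²⁺ (Z=80, 78 e⁻), Au⁺ (Z=79, 78 e⁻). Sn⁴⁺ < In³⁺ (both 46 e⁻, Z=50>49); In³⁺ < Tl³⁺ (same group, 1 shell fewer); Tl³⁺ < Hg²⁺ (both 78 e⁻, Z=81>80); Hg²⁺ < Au⁺ (isoelectronic, higher Z=80 is smaller).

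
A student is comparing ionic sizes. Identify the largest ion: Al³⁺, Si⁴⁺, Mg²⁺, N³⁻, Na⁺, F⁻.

N³⁻

Isoelectronic series (10 e⁻ each). Size is set by nuclear charge: more protons means a smaller ion. Si⁴⁺ (Z=14), Al³⁺ (Z=13), Mg²⁺ (Z=12), Na⁺ (Z=11), F⁻ (Z=9), N³⁻ (Z=7).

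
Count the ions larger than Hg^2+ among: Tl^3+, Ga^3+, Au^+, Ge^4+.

First list Z and electron count for each: Ge^4+ (Z=32, 28 e⁻), Ga^3+ (Z=31, 28 e⁻), Tl^3+ (Z=81, 78 e⁻), Hg^2+ (Z=80, 78 e⁻), Au^+ (Z=79, 78 e⁻). Ge^4+ < Ga^3+ (both 28 e⁻, Z=32>31); Ga^3+ < Tl^3+ (same group, period 4 vs 6); Tl^3+ < Hg^2+ (both 78 e⁻, Z=81>80); Hg^2+ < Au^+ (both 78 e⁻, Z=80>79).
Relative to Hg^2+, the ions that are larger are Au^+. That's 1.

1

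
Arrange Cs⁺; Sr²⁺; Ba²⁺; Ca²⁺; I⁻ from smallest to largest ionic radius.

Ca²⁺ (Z=20, 18 e⁻), Sr²⁺ (Z=38, 36 e⁻), Ba²⁺ (Z=56, 54 e⁻), Cs⁺ (Z=55, 54 e⁻), I⁻ (Z=53, 54 e⁻). Ca²⁺ < Sr²⁺ (same group, period 4 vs 5); Sr²⁺ < Ba²⁺ (same group, 1 shell fewer); Ba²⁺ < Cs⁺ (isoelectronic, higher Z=56 is smaller); Cs⁺ < I⁻ (both 54 e⁻, Z=55>53).

Ca²⁺ < Sr²⁺ < Ba²⁺ < Cs⁺ < I⁻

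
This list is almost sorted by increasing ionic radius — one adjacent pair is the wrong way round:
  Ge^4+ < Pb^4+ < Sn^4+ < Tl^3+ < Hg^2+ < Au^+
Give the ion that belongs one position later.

Pb^4+

Check each adjacent pair. Pb^4+ and Sn^4+ are reversed: same group and charge — period 5 sits above period 6, so Sn^4+ is smaller. No other neighbouring pair contradicts the periodic trends, so Pb^4+ is the ion listed too early.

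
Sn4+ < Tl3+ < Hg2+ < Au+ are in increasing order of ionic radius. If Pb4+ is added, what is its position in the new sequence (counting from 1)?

Work out protons and electrons: Sn4+ has 46 e⁻ (Z=50), Pb4+ has 78 e⁻ (Z=82), Tl3+ has 78 e⁻ (Z=81), Hg2+ has 78 e⁻ (Z=80), Au+ has 78 e⁻ (Z=79). Sn4+ < Pb4+ (same group, 1 shell fewer); Pb4+ < Tl3+ (both 78 e⁻, Z=82>81); Tl3+ < Hg2+ (isoelectronic, higher Z=81 is smaller); Hg2+ < Au+ (isoelectronic, higher Z=80 is smaller).
The complete sequence is Sn4+ < Pb4+ < Tl3+ < Hg2+ < Au+. Pb4+ sits at position 2.

2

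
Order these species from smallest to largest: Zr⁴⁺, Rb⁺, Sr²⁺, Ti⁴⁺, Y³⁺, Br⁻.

Electron counts and nuclear charges: Ti⁴⁺ has 18 e⁻ (Z=22), Zr⁴⁺ has 36 e⁻ (Z=40), Y³⁺ has 36 e⁻ (Z=39), Sr²⁺ has 36 e⁻ (Z=38), Rb⁺ has 36 e⁻ (Z=37), Br⁻ has 36 e⁻ (Z=35). Ti⁴⁺ < Zr⁴⁺ (same group, period 4 vs 5); Zr⁴⁺ < Y³⁺ (isoelectronic, higher Z=40 is smaller); Y³⁺ < Sr²⁺ (both 36 e⁻, Z=39>38); Sr²⁺ < Rb⁺ (both 36 e⁻, Z=38>37); Rb⁺ < Br⁻ (both 36 e⁻, Z=37>35).

Ti⁴⁺ < Zr⁴⁺ < Y³⁺ < Sr²⁺ < Rb⁺ < Br⁻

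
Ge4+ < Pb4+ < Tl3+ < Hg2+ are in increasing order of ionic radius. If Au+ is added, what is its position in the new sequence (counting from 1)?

Tabulating Z and e⁻: Ge4+: 28 e⁻, Z=32, Pb4+: 78 e⁻, Z=82, Tl3+: 78 e⁻, Z=81, Hg2+: 78 e⁻, Z=80, Au+: 78 e⁻, Z=79. Ge4+ < Pb4+ (same group, period 4 vs 6); Pb4+ < Tl3+ (both 78 e⁻, Z=82>81); Tl3+ < Hg2+ (isoelectronic, higher Z=81 is smaller); Hg2+ < Au+ (isoelectronic, higher Z=80 is smaller).
The complete sequence is Ge4+ < Pb4+ < Tl3+ < Hg2+ < Au+. Au+ sits at position 5.

5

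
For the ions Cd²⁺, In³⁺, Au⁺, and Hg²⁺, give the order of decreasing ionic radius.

Tabulating Z and e⁻: In³⁺ (Z=49, 46 e⁻), Cd²⁺ (Z=48, 46 e⁻), Hg²⁺ (Z=80, 78 e⁻), Au⁺ (Z=79, 78 e⁻). In³⁺ < Cd²⁺ (isoelectronic, higher Z=49 is smaller); Cd²⁺ < Hg²⁺ (same group, period 5 vs 6); Hg²⁺ < Au⁺ (isoelectronic, higher Z=80 is smaller).

Au⁺ > Hg²⁺ > Cd²⁺ > In³⁺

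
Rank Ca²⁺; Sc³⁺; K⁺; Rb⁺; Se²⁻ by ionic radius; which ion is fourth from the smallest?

Rb⁺

Work out protons and electrons: Sc³⁺ (Z=21, 18 e⁻), Ca²⁺ (Z=20, 18 e⁻), K⁺ (Z=19, 18 e⁻), Rb⁺ (Z=37, 36 e⁻), Se²⁻ (Z=34, 36 e⁻). Sc³⁺ < Ca²⁺ (isoelectronic, higher Z=21 is smaller); Ca²⁺ < K⁺ (isoelectronic, higher Z=20 is smaller); K⁺ < Rb⁺ (same group, period 4 vs 5); Rb⁺ < Se²⁻ (isoelectronic, higher Z=37 is smaller).
Ordering: Sc³⁺ < Ca²⁺ < K⁺ < Rb⁺ < Se²⁻. The fourth smallest is Rb⁺.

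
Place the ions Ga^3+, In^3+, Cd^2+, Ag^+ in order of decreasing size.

Ga^3+ has 28 e⁻ (Z=31), In^3+ has 46 e⁻ (Z=49), Cd^2+ has 46 e⁻ (Z=48), Ag^+ has 46 e⁻ (Z=47). Ga^3+ < In^3+ (same group, 1 shell fewer); In^3+ < Cd^2+ (both 46 e⁻, Z=49>48); Cd^2+ < Ag^+ (both 46 e⁻, Z=48>47).

Ag^+ > Cd^2+ > In^3+ > Ga^3+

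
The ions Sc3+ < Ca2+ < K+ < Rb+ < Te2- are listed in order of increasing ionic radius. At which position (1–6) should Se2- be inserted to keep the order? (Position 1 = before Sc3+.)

5

Sc3+: 18 e⁻, Z=21, Ca2+: 18 e⁻, Z=20, K+: 18 e⁻, Z=19, Rb+: 36 e⁻, Z=37, Se2-: 36 e⁻, Z=34, Te2-: 54 e⁻, Z=52. Sc3+ < Ca2+ (both 18 e⁻, Z=21>20); Ca2+ < K+ (both 18 e⁻, Z=20>19); K+ < Rb+ (same group, period 4 vs 5); Rb+ < Se2- (both 36 e⁻, Z=37>34); Se2- < Te2- (same group, 1 shell fewer).
Putting Se2- in gives Sc3+ < Ca2+ < K+ < Rb+ < Se2- < Te2-; it lands at slot 5.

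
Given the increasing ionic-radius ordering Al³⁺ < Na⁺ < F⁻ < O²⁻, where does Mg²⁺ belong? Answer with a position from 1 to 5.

Each ion has 10 electrons. The ranking follows nuclear charge in reverse — greater Z gives a smaller radius. Al³⁺ (Z=13), Mg²⁺ (Z=12), Na⁺ (Z=11), F⁻ (Z=9), O²⁻ (Z=8).
The complete sequence is Al³⁺ < Mg²⁺ < Na⁺ < F⁻ < O²⁻. Mg²⁺ sits at position 2.

2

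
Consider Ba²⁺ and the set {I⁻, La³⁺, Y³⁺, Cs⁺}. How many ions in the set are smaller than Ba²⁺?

2

Electron counts and nuclear charges: Y³⁺ has 36 e⁻ (Z=39), La³⁺ has 54 e⁻ (Z=57), Ba²⁺ has 54 e⁻ (Z=56), Cs⁺ has 54 e⁻ (Z=55), I⁻ has 54 e⁻ (Z=53). Y³⁺ < La³⁺ (same group, period 5 vs 6); La³⁺ < Ba²⁺ (isoelectronic, higher Z=57 is smaller); Ba²⁺ < Cs⁺ (isoelectronic, higher Z=56 is smaller); Cs⁺ < I⁻ (both 54 e⁻, Z=55>53).
Placing each against Ba²⁺: smaller — Y³⁺, La³⁺; larger — Cs⁺, I⁻. Count: 2.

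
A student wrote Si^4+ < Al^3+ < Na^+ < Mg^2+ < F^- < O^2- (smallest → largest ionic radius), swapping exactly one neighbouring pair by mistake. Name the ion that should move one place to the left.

Check each adjacent pair. Na^+ and Mg^2+ are reversed: Mg^2+ and Na^+ share 10 electrons; the higher nuclear charge on Mg (Z=12) contracts it more, so Mg^2+ < Na^+. No other neighbouring pair contradicts the periodic trends, so Mg^2+ is the ion listed too late.

Mg^2+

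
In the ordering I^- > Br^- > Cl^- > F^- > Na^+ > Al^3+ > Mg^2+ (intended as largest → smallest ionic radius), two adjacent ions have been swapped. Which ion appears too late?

Mg^2+

Compare adjacent ions: Al^3+ and Mg^2+ share 10 electrons; the higher nuclear charge on Al (Z=13) contracts it more, so Al^3+ < Mg^2+ — yet in this decreasing list Al^3+ sits before Mg^2+. Nothing else is reversed, so Mg^2+ should move one place to the left.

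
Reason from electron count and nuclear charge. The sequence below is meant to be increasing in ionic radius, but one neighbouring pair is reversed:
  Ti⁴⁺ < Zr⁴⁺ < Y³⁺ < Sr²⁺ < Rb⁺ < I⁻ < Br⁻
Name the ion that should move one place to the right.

Scanning neighbour by neighbour, only I⁻/Br⁻ violates a trend: same group and charge — period 4 sits above period 5, so Br⁻ is smaller. That makes I⁻ the one sitting a position early relative to where it belongs.

I⁻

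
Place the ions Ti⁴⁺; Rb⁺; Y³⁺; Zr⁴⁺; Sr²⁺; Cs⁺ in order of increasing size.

Electron counts and nuclear charges: Ti⁴⁺ has 18 e⁻ (Z=22), Zr⁴⁺ has 36 e⁻ (Z=40), Y³⁺ has 36 e⁻ (Z=39), Sr²⁺ has 36 e⁻ (Z=38), Rb⁺ has 36 e⁻ (Z=37), Cs⁺ has 54 e⁻ (Z=55). Ti⁴⁺ < Zr⁴⁺ (same group, 1 shell fewer); Zr⁴⁺ < Y³⁺ (isoelectronic, higher Z=40 is smaller); Y³⁺ < Sr²⁺ (isoelectronic, higher Z=39 is smaller); Sr²⁺ < Rb⁺ (isoelectronic, higher Z=38 is smaller); Rb⁺ < Cs⁺ (same group, period 5 vs 6).

Ti⁴⁺ < Zr⁴⁺ < Y³⁺ < Sr²⁺ < Rb⁺ < Cs⁺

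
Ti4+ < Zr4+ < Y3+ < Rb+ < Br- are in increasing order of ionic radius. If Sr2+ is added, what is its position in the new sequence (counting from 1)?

Electron counts and nuclear charges: Ti4+: 18 e⁻, Z=22, Zr4+: 36 e⁻, Z=40, Y3+: 36 e⁻, Z=39, Sr2+: 36 e⁻, Z=38, Rb+: 36 e⁻, Z=37, Br-: 36 e⁻, Z=35. Ti4+ < Zr4+ (same group, 1 shell fewer); Zr4+ < Y3+ (both 36 e⁻, Z=40>39); Y3+ < Sr2+ (isoelectronic, higher Z=39 is smaller); Sr2+ < Rb+ (both 36 e⁻, Z=38>37); Rb+ < Br- (both 36 e⁻, Z=37>35).
Putting Sr2+ in gives Ti4+ < Zr4+ < Y3+ < Sr2+ < Rb+ < Br-; it lands at slot 4.

4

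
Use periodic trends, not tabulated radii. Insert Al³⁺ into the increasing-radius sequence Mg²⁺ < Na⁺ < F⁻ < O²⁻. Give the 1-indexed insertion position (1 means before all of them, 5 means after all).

1

Isoelectronic series (10 e⁻ each). Size is set by nuclear charge: more protons means a smaller ion. Al³⁺ (Z=13), Mg²⁺ (Z=12), Na⁺ (Z=11), F⁻ (Z=9), O²⁻ (Z=8).
Merged order: Al³⁺ < Mg²⁺ < Na⁺ < F⁻ < O²⁻ — Al³⁺ is number 1.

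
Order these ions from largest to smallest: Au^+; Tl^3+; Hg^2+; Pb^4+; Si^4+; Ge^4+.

Au^+ > Hg^2+ > Tl^3+ > Pb^4+ > Ge^4+ > Si^4+

Si^4+: 10 e⁻, Z=14, Ge^4+: 28 e⁻, Z=32, Pb^4+: 78 e⁻, Z=82, Tl^3+: 78 e⁻, Z=81, Hg^2+: 78 e⁻, Z=80, Au^+: 78 e⁻, Z=79. Si^4+ < Ge^4+ (same group, 1 shell fewer); Ge^4+ < Pb^4+ (same group, period 4 vs 6); Pb^4+ < Tl^3+ (both 78 e⁻, Z=82>81); Tl^3+ < Hg^2+ (isoelectronic, higher Z=81 is smaller); Hg^2+ < Au^+ (isoelectronic, higher Z=80 is smaller).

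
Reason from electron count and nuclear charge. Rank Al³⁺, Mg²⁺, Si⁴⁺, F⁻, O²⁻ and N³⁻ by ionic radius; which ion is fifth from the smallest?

O²⁻

All of these have 10 electrons (isoelectronic). With the same electron cloud, the ion with the most protons pulls it in tightest. Nuclear charges: Si⁴⁺ (Z=14), Al³⁺ (Z=13), Mg²⁺ (Z=12), F⁻ (Z=9), O²⁻ (Z=8), N³⁻ (Z=7). Highest Z is smallest.
Full ascending order: Si⁴⁺ < Al³⁺ < Mg²⁺ < F⁻ < O²⁻ < N³⁻. Counting from the smallest, position 5 is O²⁻.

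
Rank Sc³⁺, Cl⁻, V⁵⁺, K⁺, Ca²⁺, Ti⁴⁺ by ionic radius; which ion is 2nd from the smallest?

Ti⁴⁺

These species are isoelectronic with 18 electrons. The only difference is the number of protons: V⁵⁺ (Z=23), Ti⁴⁺ (Z=22), Sc³⁺ (Z=21), Ca²⁺ (Z=20), K⁺ (Z=19), Cl⁻ (Z=17). The strongest nuclear pull (V⁵⁺) gives the smallest ion.
That gives V⁵⁺ < Ti⁴⁺ < Sc³⁺ < Ca²⁺ < K⁺ < Cl⁻. From the smallest end, number 2 is Ti⁴⁺.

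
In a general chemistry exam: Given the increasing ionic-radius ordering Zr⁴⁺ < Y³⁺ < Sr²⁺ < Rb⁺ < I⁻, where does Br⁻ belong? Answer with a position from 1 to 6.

Tabulating Z and e⁻: Zr⁴⁺ has 36 e⁻ (Z=40), Y³⁺ has 36 e⁻ (Z=39), Sr²⁺ has 36 e⁻ (Z=38), Rb⁺ has 36 e⁻ (Z=37), Br⁻ has 36 e⁻ (Z=35), I⁻ has 54 e⁻ (Z=53). Zr⁴⁺ < Y³⁺ (isoelectronic, higher Z=40 is smaller); Y³⁺ < Sr²⁺ (isoelectronic, higher Z=39 is smaller); Sr²⁺ < Rb⁺ (both 36 e⁻, Z=38>37); Rb⁺ < Br⁻ (both 36 e⁻, Z=37>35); Br⁻ < I⁻ (same group, 1 shell fewer).
The complete sequence is Zr⁴⁺ < Y³⁺ < Sr²⁺ < Rb⁺ < Br⁻ < I⁻. Br⁻ sits at position 5.

5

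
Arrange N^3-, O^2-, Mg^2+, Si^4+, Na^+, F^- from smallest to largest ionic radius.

Si^4+ < Mg^2+ < Na^+ < F^- < O^2- < N^3-

Each ion has 10 electrons. The ranking follows nuclear charge in reverse — greater Z gives a smaller radius. Si^4+ (Z=14), Mg^2+ (Z=12), Na^+ (Z=11), F^- (Z=9), O^2- (Z=8), N^3- (Z=7).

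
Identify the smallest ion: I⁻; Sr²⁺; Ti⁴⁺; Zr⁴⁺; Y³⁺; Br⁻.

Electron counts and nuclear charges: Ti⁴⁺ (Z=22, 18 e⁻), Zr⁴⁺ (Z=40, 36 e⁻), Y³⁺ (Z=39, 36 e⁻), Sr²⁺ (Z=38, 36 e⁻), Br⁻ (Z=35, 36 e⁻), I⁻ (Z=53, 54 e⁻). Ti⁴⁺ < Zr⁴⁺ (same group, 1 shell fewer); Zr⁴⁺ < Y³⁺ (isoelectronic, higher Z=40 is smaller); Y³⁺ < Sr²⁺ (isoelectronic, higher Z=39 is smaller); Sr²⁺ < Br⁻ (isoelectronic, higher Z=38 is smaller); Br⁻ < I⁻ (same group, period 4 vs 5).

Ti⁴⁺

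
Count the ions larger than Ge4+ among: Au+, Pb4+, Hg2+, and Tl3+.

4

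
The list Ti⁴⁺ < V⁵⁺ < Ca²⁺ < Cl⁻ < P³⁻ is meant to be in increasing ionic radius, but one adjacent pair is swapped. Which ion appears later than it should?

V⁵⁺

Compare adjacent ions: both have 18 electrons but Z(V)=23 > Z(Ti)=22, so V⁵⁺ should be the smaller of the two — yet in this increasing list Ti⁴⁺ sits before V⁵⁺. Nothing else is reversed, so V⁵⁺ should move one place to the left.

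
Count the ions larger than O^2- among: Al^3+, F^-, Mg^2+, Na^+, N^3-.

These species are isoelectronic with 10 electrons. The only difference is the number of protons: Al^3+ (Z=13), Mg^2+ (Z=12), Na^+ (Z=11), F^- (Z=9), O^2- (Z=8), N^3- (Z=7). The strongest nuclear pull (Al^3+) gives the smallest ion.
Overall: Al^3+ < Mg^2+ < Na^+ < F^- < O^2- < N^3-. O^2- has 4 below it and 1 above. So 1 is larger.

1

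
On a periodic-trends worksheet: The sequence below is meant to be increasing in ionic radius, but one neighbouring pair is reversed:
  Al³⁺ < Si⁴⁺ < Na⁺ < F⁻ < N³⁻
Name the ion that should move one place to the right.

Scanning neighbour by neighbour, only Al³⁺/Si⁴⁺ violates a trend: both have 10 electrons but Z(Si)=14 > Z(Al)=13, so Si⁴⁺ should be the smaller of the two. That makes Al³⁺ the one sitting a position early relative to where it belongs.

Al³⁺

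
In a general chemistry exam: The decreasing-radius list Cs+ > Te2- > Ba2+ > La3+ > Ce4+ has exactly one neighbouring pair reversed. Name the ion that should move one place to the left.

Te2-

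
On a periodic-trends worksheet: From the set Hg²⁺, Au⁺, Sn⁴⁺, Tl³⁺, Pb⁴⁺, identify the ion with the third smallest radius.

First list Z and electron count for each: Sn⁴⁺ (Z=50, 46 e⁻), Pb⁴⁺ (Z=82, 78 e⁻), Tl³⁺ (Z=81, 78 e⁻), Hg²⁺ (Z=80, 78 e⁻), Au⁺ (Z=79, 78 e⁻). Sn⁴⁺ < Pb⁴⁺ (same group, 1 shell fewer); Pb⁴⁺ < Tl³⁺ (isoelectronic, higher Z=82 is smaller); Tl³⁺ < Hg²⁺ (both 78 e⁻, Z=81>80); Hg²⁺ < Au⁺ (isoelectronic, higher Z=80 is smaller).
So the order is Sn⁴⁺ < Pb⁴⁺ < Tl³⁺ < Hg²⁺ < Au⁺; the 3rd-smallest ion is Tl³⁺.

Tl³⁺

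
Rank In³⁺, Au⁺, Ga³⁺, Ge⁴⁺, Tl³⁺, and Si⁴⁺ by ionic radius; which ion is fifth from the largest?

Ge⁴⁺

Work out protons and electrons: Si⁴⁺ (Z=14, 10 e⁻), Ge⁴⁺ (Z=32, 28 e⁻), Ga³⁺ (Z=31, 28 e⁻), In³⁺ (Z=49, 46 e⁻), Tl³⁺ (Z=81, 78 e⁻), Au⁺ (Z=79, 78 e⁻). Si⁴⁺ < Ge⁴⁺ (same group, period 3 vs 4); Ge⁴⁺ < Ga³⁺ (both 28 e⁻, Z=32>31); Ga³⁺ < In³⁺ (same group, 1 shell fewer); In³⁺ < Tl³⁺ (same group, period 5 vs 6); Tl³⁺ < Au⁺ (isoelectronic, higher Z=81 is smaller).
Ordering: Si⁴⁺ < Ge⁴⁺ < Ga³⁺ < In³⁺ < Tl³⁺ < Au⁺. The fifth largest is Ge⁴⁺.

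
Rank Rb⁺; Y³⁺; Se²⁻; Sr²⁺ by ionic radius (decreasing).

Se²⁻ > Rb⁺ > Sr²⁺ > Y³⁺

Each ion has 36 electrons. The ranking follows nuclear charge in reverse — greater Z gives a smaller radius. Y³⁺ (Z=39), Sr²⁺ (Z=38), Rb⁺ (Z=37), Se²⁻ (Z=34).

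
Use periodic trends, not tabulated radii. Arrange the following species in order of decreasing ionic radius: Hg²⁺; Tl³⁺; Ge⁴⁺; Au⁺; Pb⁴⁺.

Au⁺ > Hg²⁺ > Tl³⁺ > Pb⁴⁺ > Ge⁴⁺

First list Z and electron count for each: Ge⁴⁺ has 28 e⁻ (Z=32), Pb⁴⁺ has 78 e⁻ (Z=82), Tl³⁺ has 78 e⁻ (Z=81), Hg²⁺ has 78 e⁻ (Z=80), Au⁺ has 78 e⁻ (Z=79). Ge⁴⁺ < Pb⁴⁺ (same group, 2 shells fewer); Pb⁴⁺ < Tl³⁺ (both 78 e⁻, Z=82>81); Tl³⁺ < Hg²⁺ (isoelectronic, higher Z=81 is smaller); Hg²⁺ < Au⁺ (isoelectronic, higher Z=80 is smaller).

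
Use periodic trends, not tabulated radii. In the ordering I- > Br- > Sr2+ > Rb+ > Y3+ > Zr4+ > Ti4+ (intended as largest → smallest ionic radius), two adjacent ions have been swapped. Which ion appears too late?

Rb+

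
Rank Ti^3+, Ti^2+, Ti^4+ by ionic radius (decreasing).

Ti^2+ > Ti^3+ > Ti^4+

For a single element, ionic radius drops as positive charge rises — Ti^4+ < Ti^2+.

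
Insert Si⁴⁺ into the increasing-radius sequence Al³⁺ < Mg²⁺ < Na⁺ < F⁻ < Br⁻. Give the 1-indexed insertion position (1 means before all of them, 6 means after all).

First list Z and electron count for each: Si⁴⁺ has 10 e⁻ (Z=14), Al³⁺ has 10 e⁻ (Z=13), Mg²⁺ has 10 e⁻ (Z=12), Na⁺ has 10 e⁻ (Z=11), F⁻ has 10 e⁻ (Z=9), Br⁻ has 36 e⁻ (Z=35). Si⁴⁺ < Al³⁺ (isoelectronic, higher Z=14 is smaller); Al³⁺ < Mg²⁺ (both 10 e⁻, Z=13>12); Mg²⁺ < Na⁺ (isoelectronic, higher Z=12 is smaller); Na⁺ < F⁻ (both 10 e⁻, Z=11>9); F⁻ < Br⁻ (same group, 2 shells fewer).
With Si⁴⁺ included the full order is Si⁴⁺ < Al³⁺ < Mg²⁺ < Na⁺ < F⁻ < Br⁻, so it takes position 1.

1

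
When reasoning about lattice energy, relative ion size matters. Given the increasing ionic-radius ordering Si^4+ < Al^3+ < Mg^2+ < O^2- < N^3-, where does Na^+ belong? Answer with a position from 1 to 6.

Each ion has 10 electrons. The ranking follows nuclear charge in reverse — greater Z gives a smaller radius. Si^4+ (Z=14), Al^3+ (Z=13), Mg^2+ (Z=12), Na^+ (Z=11), O^2- (Z=8), N^3- (Z=7).
With Na^+ included the full order is Si^4+ < Al^3+ < Mg^2+ < Na^+ < O^2- < N^3-, so it takes position 4.

4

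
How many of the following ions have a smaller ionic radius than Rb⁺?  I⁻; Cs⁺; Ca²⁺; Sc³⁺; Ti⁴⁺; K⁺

Work out protons and electrons: Ti⁴⁺ (Z=22, 18 e⁻), Sc³⁺ (Z=21, 18 e⁻), Ca²⁺ (Z=20, 18 e⁻), K⁺ (Z=19, 18 e⁻), Rb⁺ (Z=37, 36 e⁻), Cs⁺ (Z=55, 54 e⁻), I⁻ (Z=53, 54 e⁻). Ti⁴⁺ < Sc³⁺ (isoelectronic, higher Z=22 is smaller); Sc³⁺ < Ca²⁺ (both 18 e⁻, Z=21>20); Ca²⁺ < K⁺ (both 18 e⁻, Z=20>19); K⁺ < Rb⁺ (same group, 1 shell fewer); Rb⁺ < Cs⁺ (same group, period 5 vs 6); Cs⁺ < I⁻ (isoelectronic, higher Z=55 is smaller).
Overall: Ti⁴⁺ < Sc³⁺ < Ca²⁺ < K⁺ < Rb⁺ < Cs⁺ < I⁻. Rb⁺ has 4 below it and 2 above. That's 4.

4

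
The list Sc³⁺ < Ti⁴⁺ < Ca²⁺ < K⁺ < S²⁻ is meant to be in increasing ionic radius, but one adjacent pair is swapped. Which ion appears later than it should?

The pair Sc³⁺, Ti⁴⁺ is the wrong way round — they are isoelectronic (18 e⁻) and Ti has more protons than Sc (22 vs 21), making Ti⁴⁺ smaller. All other adjacent pairs agree with periodic trends, so Ti⁴⁺ is the misplaced ion.

Ti⁴⁺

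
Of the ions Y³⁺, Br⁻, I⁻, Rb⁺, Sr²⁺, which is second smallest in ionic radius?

First list Z and electron count for each: Y³⁺ has 36 e⁻ (Z=39), Sr²⁺ has 36 e⁻ (Z=38), Rb⁺ has 36 e⁻ (Z=37), Br⁻ has 36 e⁻ (Z=35), I⁻ has 54 e⁻ (Z=53). Y³⁺ < Sr²⁺ (both 36 e⁻, Z=39>38); Sr²⁺ < Rb⁺ (isoelectronic, higher Z=38 is smaller); Rb⁺ < Br⁻ (isoelectronic, higher Z=37 is smaller); Br⁻ < I⁻ (same group, period 4 vs 5).
So the order is Y³⁺ < Sr²⁺ < Rb⁺ < Br⁻ < I⁻; the 2nd-smallest ion is Sr²⁺.

Sr²⁺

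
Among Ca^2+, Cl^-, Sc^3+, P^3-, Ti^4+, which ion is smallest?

All of these have 18 electrons (isoelectronic). With the same electron cloud, the ion with the most protons pulls it in tightest. Nuclear charges: Ti^4+ (Z=22), Sc^3+ (Z=21), Ca^2+ (Z=20), Cl^- (Z=17), P^3- (Z=15). Highest Z is smallest.

Ti^4+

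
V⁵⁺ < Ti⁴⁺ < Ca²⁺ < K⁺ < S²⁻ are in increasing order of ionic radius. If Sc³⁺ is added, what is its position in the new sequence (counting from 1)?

3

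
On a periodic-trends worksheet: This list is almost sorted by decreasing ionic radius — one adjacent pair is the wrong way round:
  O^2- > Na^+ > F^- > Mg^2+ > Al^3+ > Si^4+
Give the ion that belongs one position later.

Scanning neighbour by neighbour, only Na^+/F^- violates a trend: they are isoelectronic (10 e⁻) and Na has more protons than F (11 vs 9), making Na^+ smaller. That makes Na^+ the one sitting a position early relative to where it belongs.

Na^+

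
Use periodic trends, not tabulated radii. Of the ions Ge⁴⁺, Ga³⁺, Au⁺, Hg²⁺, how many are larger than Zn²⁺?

2

Electron counts and nuclear charges: Ge⁴⁺ has 28 e⁻ (Z=32), Ga³⁺ has 28 e⁻ (Z=31), Zn²⁺ has 28 e⁻ (Z=30), Hg²⁺ has 78 e⁻ (Z=80), Au⁺ has 78 e⁻ (Z=79). Ge⁴⁺ < Ga³⁺ (both 28 e⁻, Z=32>31); Ga³⁺ < Zn²⁺ (both 28 e⁻, Z=31>30); Zn²⁺ < Hg²⁺ (same group, period 4 vs 6); Hg²⁺ < Au⁺ (isoelectronic, higher Z=80 is smaller).
Relative to Zn²⁺, the ions that are larger are Hg²⁺, Au⁺. So 2 are larger.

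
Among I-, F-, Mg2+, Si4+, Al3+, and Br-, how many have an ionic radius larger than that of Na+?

3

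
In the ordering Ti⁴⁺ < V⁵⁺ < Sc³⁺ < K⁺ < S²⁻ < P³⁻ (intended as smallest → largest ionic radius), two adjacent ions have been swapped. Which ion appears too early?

Check each adjacent pair. Ti⁴⁺ and V⁵⁺ are reversed: V⁵⁺ and Ti⁴⁺ share 18 electrons; the higher nuclear charge on V (Z=23) contracts it more, so V⁵⁺ < Ti⁴⁺. No other neighbouring pair contradicts the periodic trends, so Ti⁴⁺ is the ion listed too early.

Ti⁴⁺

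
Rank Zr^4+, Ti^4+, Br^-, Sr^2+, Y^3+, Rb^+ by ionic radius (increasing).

First list Z and electron count for each: Ti^4+ (Z=22, 18 e⁻), Zr^4+ (Z=40, 36 e⁻), Y^3+ (Z=39, 36 e⁻), Sr^2+ (Z=38, 36 e⁻), Rb^+ (Z=37, 36 e⁻), Br^- (Z=35, 36 e⁻). Ti^4+ < Zr^4+ (same group, period 4 vs 5); Zr^4+ < Y^3+ (isoelectronic, higher Z=40 is smaller); Y^3+ < Sr^2+ (both 36 e⁻, Z=39>38); Sr^2+ < Rb^+ (isoelectronic, higher Z=38 is smaller); Rb^+ < Br^- (isoelectronic, higher Z=37 is smaller).

Ti^4+ < Zr^4+ < Y^3+ < Sr^2+ < Rb^+ < Br^-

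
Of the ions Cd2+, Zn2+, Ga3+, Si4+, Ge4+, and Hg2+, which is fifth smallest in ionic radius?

Cd2+

Tabulating Z and e⁻: Si4+ has 10 e⁻ (Z=14), Ge4+ has 28 e⁻ (Z=32), Ga3+ has 28 e⁻ (Z=31), Zn2+ has 28 e⁻ (Z=30), Cd2+ has 46 e⁻ (Z=48), Hg2+ has 78 e⁻ (Z=80). Si4+ < Ge4+ (same group, 1 shell fewer); Ge4+ < Ga3+ (both 28 e⁻, Z=32>31); Ga3+ < Zn2+ (isoelectronic, higher Z=31 is smaller); Zn2+ < Cd2+ (same group, period 4 vs 5); Cd2+ < Hg2+ (same group, period 5 vs 6).
That gives Si4+ < Ge4+ < Ga3+ < Zn2+ < Cd2+ < Hg2+. From the smallest end, number 5 is Cd2+.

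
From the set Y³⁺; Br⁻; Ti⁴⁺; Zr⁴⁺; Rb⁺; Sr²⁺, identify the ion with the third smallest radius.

Y³⁺

Electron counts and nuclear charges: Ti⁴⁺: 18 e⁻, Z=22, Zr⁴⁺: 36 e⁻, Z=40, Y³⁺: 36 e⁻, Z=39, Sr²⁺: 36 e⁻, Z=38, Rb⁺: 36 e⁻, Z=37, Br⁻: 36 e⁻, Z=35. Ti⁴⁺ < Zr⁴⁺ (same group, period 4 vs 5); Zr⁴⁺ < Y³⁺ (both 36 e⁻, Z=40>39); Y³⁺ < Sr²⁺ (both 36 e⁻, Z=39>38); Sr²⁺ < Rb⁺ (isoelectronic, higher Z=38 is smaller); Rb⁺ < Br⁻ (both 36 e⁻, Z=37>35).
Full ascending order: Ti⁴⁺ < Zr⁴⁺ < Y³⁺ < Sr²⁺ < Rb⁺ < Br⁻. Counting from the smallest, position 3 is Y³⁺.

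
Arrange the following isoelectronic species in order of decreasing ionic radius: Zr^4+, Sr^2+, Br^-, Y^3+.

Br^- > Sr^2+ > Y^3+ > Zr^4+

Isoelectronic series (36 e⁻ each). Size is set by nuclear charge: more protons means a smaller ion. Zr^4+ (Z=40), Y^3+ (Z=39), Sr^2+ (Z=38), Br^- (Z=35).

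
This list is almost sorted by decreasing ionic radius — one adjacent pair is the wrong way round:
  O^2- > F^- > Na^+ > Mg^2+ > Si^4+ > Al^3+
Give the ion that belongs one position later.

Si^4+

The pair Si^4+, Al^3+ is the wrong way round — both have 10 electrons but Z(Si)=14 > Z(Al)=13, so Si^4+ should be the smaller of the two. All other adjacent pairs agree with periodic trends, so Si^4+ is the misplaced ion.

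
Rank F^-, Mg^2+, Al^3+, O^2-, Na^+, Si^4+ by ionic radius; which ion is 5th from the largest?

Al^3+

All of these have 10 electrons (isoelectronic). With the same electron cloud, the ion with the most protons pulls it in tightest. Nuclear charges: Si^4+ (Z=14), Al^3+ (Z=13), Mg^2+ (Z=12), Na^+ (Z=11), F^- (Z=9), O^2- (Z=8). Highest Z is smallest.
So the order is Si^4+ < Al^3+ < Mg^2+ < Na^+ < F^- < O^2-; the 5th-largest ion is Al^3+.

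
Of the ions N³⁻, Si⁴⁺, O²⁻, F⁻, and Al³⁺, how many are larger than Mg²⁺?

Each ion has 10 electrons. The ranking follows nuclear charge in reverse — greater Z gives a smaller radius. Si⁴⁺ (Z=14), Al³⁺ (Z=13), Mg²⁺ (Z=12), F⁻ (Z=9), O²⁻ (Z=8), N³⁻ (Z=7).
Overall: Si⁴⁺ < Al³⁺ < Mg²⁺ < F⁻ < O²⁻ < N³⁻. Mg²⁺ has 2 below it and 3 above. So 3 are larger.

3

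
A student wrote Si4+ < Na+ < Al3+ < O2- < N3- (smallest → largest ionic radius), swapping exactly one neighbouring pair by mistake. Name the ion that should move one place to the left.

Al3+

Check each adjacent pair. Na+ and Al3+ are reversed: they are isoelectronic (10 e⁻) and Al has more protons than Na (13 vs 11), making Al3+ smaller. No other neighbouring pair contradicts the periodic trends, so Al3+ is the ion listed too late.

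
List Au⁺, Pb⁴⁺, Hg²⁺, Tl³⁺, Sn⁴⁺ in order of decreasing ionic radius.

Electron counts and nuclear charges: Sn⁴⁺ has 46 e⁻ (Z=50), Pb⁴⁺ has 78 e⁻ (Z=82), Tl³⁺ has 78 e⁻ (Z=81), Hg²⁺ has 78 e⁻ (Z=80), Au⁺ has 78 e⁻ (Z=79). Sn⁴⁺ < Pb⁴⁺ (same group, 1 shell fewer); Pb⁴⁺ < Tl³⁺ (both 78 e⁻, Z=82>81); Tl³⁺ < Hg²⁺ (both 78 e⁻, Z=81>80); Hg²⁺ < Au⁺ (both 78 e⁻, Z=80>79).

Au⁺ > Hg²⁺ > Tl³⁺ > Pb⁴⁺ > Sn⁴⁺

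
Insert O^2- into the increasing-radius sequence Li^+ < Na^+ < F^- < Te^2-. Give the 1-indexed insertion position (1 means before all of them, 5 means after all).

Li^+ (Z=3, 2 e⁻), Na^+ (Z=11, 10 e⁻), F^- (Z=9, 10 e⁻), O^2- (Z=8, 10 e⁻), Te^2- (Z=52, 54 e⁻). Li^+ < Na^+ (same group, 1 shell fewer); Na^+ < F^- (both 10 e⁻, Z=11>9); F^- < O^2- (both 10 e⁻, Z=9>8); O^2- < Te^2- (same group, period 2 vs 5).
Putting O^2- in gives Li^+ < Na^+ < F^- < O^2- < Te^2-; it lands at slot 4.

4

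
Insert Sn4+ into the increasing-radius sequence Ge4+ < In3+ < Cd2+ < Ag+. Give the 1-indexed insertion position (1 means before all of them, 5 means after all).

2

First list Z and electron count for each: Ge4+: 28 e⁻, Z=32, Sn4+: 46 e⁻, Z=50, In3+: 46 e⁻, Z=49, Cd2+: 46 e⁻, Z=48, Ag+: 46 e⁻, Z=47. Ge4+ < Sn4+ (same group, period 4 vs 5); Sn4+ < In3+ (both 46 e⁻, Z=50>49); In3+ < Cd2+ (both 46 e⁻, Z=49>48); Cd2+ < Ag+ (isoelectronic, higher Z=48 is smaller).
The complete sequence is Ge4+ < Sn4+ < In3+ < Cd2+ < Ag+. Sn4+ sits at position 2.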